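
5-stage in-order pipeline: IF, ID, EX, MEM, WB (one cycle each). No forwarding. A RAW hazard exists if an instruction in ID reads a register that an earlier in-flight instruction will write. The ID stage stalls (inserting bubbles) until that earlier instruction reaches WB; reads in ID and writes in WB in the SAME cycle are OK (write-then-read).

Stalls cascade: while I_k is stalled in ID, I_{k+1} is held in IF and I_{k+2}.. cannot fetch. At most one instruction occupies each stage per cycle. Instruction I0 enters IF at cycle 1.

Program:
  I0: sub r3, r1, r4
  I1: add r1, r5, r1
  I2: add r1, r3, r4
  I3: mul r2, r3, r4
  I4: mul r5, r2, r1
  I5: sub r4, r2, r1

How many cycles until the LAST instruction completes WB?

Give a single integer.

I0 sub r3 <- r1,r4: IF@1 ID@2 stall=0 (-) EX@3 MEM@4 WB@5
I1 add r1 <- r5,r1: IF@2 ID@3 stall=0 (-) EX@4 MEM@5 WB@6
I2 add r1 <- r3,r4: IF@3 ID@4 stall=1 (RAW on I0.r3 (WB@5)) EX@6 MEM@7 WB@8
I3 mul r2 <- r3,r4: IF@4 ID@6 stall=0 (-) EX@7 MEM@8 WB@9
I4 mul r5 <- r2,r1: IF@6 ID@7 stall=2 (RAW on I3.r2 (WB@9)) EX@10 MEM@11 WB@12
I5 sub r4 <- r2,r1: IF@7 ID@10 stall=0 (-) EX@11 MEM@12 WB@13

Answer: 13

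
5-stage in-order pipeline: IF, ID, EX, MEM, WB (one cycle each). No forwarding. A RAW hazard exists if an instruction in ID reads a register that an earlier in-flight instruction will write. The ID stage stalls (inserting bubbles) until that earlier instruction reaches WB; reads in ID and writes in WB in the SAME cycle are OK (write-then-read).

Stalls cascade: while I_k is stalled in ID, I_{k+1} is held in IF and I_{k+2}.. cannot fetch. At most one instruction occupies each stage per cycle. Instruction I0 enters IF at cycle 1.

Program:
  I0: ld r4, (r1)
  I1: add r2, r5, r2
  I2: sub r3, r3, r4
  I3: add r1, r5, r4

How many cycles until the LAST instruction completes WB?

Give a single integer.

Answer: 9

Derivation:
I0 ld r4 <- r1: IF@1 ID@2 stall=0 (-) EX@3 MEM@4 WB@5
I1 add r2 <- r5,r2: IF@2 ID@3 stall=0 (-) EX@4 MEM@5 WB@6
I2 sub r3 <- r3,r4: IF@3 ID@4 stall=1 (RAW on I0.r4 (WB@5)) EX@6 MEM@7 WB@8
I3 add r1 <- r5,r4: IF@4 ID@6 stall=0 (-) EX@7 MEM@8 WB@9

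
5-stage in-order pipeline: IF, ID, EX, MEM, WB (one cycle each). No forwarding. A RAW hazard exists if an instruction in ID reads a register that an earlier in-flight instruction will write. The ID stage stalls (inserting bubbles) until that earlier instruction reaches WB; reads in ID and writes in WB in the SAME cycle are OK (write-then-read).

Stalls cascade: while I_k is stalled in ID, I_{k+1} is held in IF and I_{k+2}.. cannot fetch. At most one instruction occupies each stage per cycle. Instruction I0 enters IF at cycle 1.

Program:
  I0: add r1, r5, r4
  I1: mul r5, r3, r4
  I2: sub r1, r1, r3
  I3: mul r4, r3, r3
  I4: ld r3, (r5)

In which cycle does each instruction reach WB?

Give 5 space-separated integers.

I0 add r1 <- r5,r4: IF@1 ID@2 stall=0 (-) EX@3 MEM@4 WB@5
I1 mul r5 <- r3,r4: IF@2 ID@3 stall=0 (-) EX@4 MEM@5 WB@6
I2 sub r1 <- r1,r3: IF@3 ID@4 stall=1 (RAW on I0.r1 (WB@5)) EX@6 MEM@7 WB@8
I3 mul r4 <- r3,r3: IF@4 ID@6 stall=0 (-) EX@7 MEM@8 WB@9
I4 ld r3 <- r5: IF@6 ID@7 stall=0 (-) EX@8 MEM@9 WB@10

Answer: 5 6 8 9 10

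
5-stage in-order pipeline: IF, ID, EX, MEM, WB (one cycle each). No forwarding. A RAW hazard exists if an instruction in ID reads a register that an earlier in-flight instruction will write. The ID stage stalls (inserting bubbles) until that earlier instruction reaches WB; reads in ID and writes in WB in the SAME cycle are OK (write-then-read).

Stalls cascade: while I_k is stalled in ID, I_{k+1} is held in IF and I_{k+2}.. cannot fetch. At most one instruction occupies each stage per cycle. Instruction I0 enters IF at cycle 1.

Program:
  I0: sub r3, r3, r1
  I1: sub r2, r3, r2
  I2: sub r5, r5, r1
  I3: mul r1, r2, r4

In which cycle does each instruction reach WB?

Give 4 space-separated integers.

I0 sub r3 <- r3,r1: IF@1 ID@2 stall=0 (-) EX@3 MEM@4 WB@5
I1 sub r2 <- r3,r2: IF@2 ID@3 stall=2 (RAW on I0.r3 (WB@5)) EX@6 MEM@7 WB@8
I2 sub r5 <- r5,r1: IF@3 ID@6 stall=0 (-) EX@7 MEM@8 WB@9
I3 mul r1 <- r2,r4: IF@6 ID@7 stall=1 (RAW on I1.r2 (WB@8)) EX@9 MEM@10 WB@11

Answer: 5 8 9 11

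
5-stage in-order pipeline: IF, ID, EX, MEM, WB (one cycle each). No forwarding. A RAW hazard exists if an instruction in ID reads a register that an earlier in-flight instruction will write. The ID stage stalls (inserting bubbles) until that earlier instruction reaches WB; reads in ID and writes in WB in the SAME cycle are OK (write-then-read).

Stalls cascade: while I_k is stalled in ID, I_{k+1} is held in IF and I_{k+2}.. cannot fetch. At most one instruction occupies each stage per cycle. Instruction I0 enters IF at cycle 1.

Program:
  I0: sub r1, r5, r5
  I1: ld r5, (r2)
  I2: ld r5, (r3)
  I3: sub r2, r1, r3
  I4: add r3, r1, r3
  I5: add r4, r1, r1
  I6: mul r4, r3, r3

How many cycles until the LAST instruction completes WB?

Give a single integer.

Answer: 12

Derivation:
I0 sub r1 <- r5,r5: IF@1 ID@2 stall=0 (-) EX@3 MEM@4 WB@5
I1 ld r5 <- r2: IF@2 ID@3 stall=0 (-) EX@4 MEM@5 WB@6
I2 ld r5 <- r3: IF@3 ID@4 stall=0 (-) EX@5 MEM@6 WB@7
I3 sub r2 <- r1,r3: IF@4 ID@5 stall=0 (-) EX@6 MEM@7 WB@8
I4 add r3 <- r1,r3: IF@5 ID@6 stall=0 (-) EX@7 MEM@8 WB@9
I5 add r4 <- r1,r1: IF@6 ID@7 stall=0 (-) EX@8 MEM@9 WB@10
I6 mul r4 <- r3,r3: IF@7 ID@8 stall=1 (RAW on I4.r3 (WB@9)) EX@10 MEM@11 WB@12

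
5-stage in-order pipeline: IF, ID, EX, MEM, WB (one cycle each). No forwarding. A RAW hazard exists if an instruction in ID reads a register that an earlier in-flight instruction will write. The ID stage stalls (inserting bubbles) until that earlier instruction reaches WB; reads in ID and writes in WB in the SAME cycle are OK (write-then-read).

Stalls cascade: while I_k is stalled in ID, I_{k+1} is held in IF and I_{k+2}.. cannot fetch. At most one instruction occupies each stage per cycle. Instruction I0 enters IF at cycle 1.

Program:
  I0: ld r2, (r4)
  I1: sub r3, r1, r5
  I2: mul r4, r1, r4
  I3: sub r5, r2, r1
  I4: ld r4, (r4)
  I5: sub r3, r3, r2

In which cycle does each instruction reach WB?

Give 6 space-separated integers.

I0 ld r2 <- r4: IF@1 ID@2 stall=0 (-) EX@3 MEM@4 WB@5
I1 sub r3 <- r1,r5: IF@2 ID@3 stall=0 (-) EX@4 MEM@5 WB@6
I2 mul r4 <- r1,r4: IF@3 ID@4 stall=0 (-) EX@5 MEM@6 WB@7
I3 sub r5 <- r2,r1: IF@4 ID@5 stall=0 (-) EX@6 MEM@7 WB@8
I4 ld r4 <- r4: IF@5 ID@6 stall=1 (RAW on I2.r4 (WB@7)) EX@8 MEM@9 WB@10
I5 sub r3 <- r3,r2: IF@6 ID@8 stall=0 (-) EX@9 MEM@10 WB@11

Answer: 5 6 7 8 10 11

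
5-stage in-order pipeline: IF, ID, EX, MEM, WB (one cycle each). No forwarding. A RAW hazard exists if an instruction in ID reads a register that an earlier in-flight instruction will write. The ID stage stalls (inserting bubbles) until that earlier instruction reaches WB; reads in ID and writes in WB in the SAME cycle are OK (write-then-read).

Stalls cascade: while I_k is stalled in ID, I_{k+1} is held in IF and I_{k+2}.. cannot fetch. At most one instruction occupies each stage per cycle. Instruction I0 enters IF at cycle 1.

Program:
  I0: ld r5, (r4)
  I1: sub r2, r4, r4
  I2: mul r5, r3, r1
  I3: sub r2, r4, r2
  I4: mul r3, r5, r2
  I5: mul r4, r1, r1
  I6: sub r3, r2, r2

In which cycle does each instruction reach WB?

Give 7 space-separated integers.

Answer: 5 6 7 9 12 13 14

Derivation:
I0 ld r5 <- r4: IF@1 ID@2 stall=0 (-) EX@3 MEM@4 WB@5
I1 sub r2 <- r4,r4: IF@2 ID@3 stall=0 (-) EX@4 MEM@5 WB@6
I2 mul r5 <- r3,r1: IF@3 ID@4 stall=0 (-) EX@5 MEM@6 WB@7
I3 sub r2 <- r4,r2: IF@4 ID@5 stall=1 (RAW on I1.r2 (WB@6)) EX@7 MEM@8 WB@9
I4 mul r3 <- r5,r2: IF@5 ID@7 stall=2 (RAW on I3.r2 (WB@9)) EX@10 MEM@11 WB@12
I5 mul r4 <- r1,r1: IF@7 ID@10 stall=0 (-) EX@11 MEM@12 WB@13
I6 sub r3 <- r2,r2: IF@10 ID@11 stall=0 (-) EX@12 MEM@13 WB@14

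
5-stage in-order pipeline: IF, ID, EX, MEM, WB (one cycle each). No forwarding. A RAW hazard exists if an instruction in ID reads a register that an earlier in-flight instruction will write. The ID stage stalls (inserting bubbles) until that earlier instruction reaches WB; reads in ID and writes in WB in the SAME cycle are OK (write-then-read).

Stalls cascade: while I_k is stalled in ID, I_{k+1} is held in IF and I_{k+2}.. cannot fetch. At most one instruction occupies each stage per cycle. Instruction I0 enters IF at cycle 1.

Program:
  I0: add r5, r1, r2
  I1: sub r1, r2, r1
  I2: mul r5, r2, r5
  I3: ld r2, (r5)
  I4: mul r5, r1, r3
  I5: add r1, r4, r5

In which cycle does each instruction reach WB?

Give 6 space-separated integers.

Answer: 5 6 8 11 12 15

Derivation:
I0 add r5 <- r1,r2: IF@1 ID@2 stall=0 (-) EX@3 MEM@4 WB@5
I1 sub r1 <- r2,r1: IF@2 ID@3 stall=0 (-) EX@4 MEM@5 WB@6
I2 mul r5 <- r2,r5: IF@3 ID@4 stall=1 (RAW on I0.r5 (WB@5)) EX@6 MEM@7 WB@8
I3 ld r2 <- r5: IF@4 ID@6 stall=2 (RAW on I2.r5 (WB@8)) EX@9 MEM@10 WB@11
I4 mul r5 <- r1,r3: IF@6 ID@9 stall=0 (-) EX@10 MEM@11 WB@12
I5 add r1 <- r4,r5: IF@9 ID@10 stall=2 (RAW on I4.r5 (WB@12)) EX@13 MEM@14 WB@15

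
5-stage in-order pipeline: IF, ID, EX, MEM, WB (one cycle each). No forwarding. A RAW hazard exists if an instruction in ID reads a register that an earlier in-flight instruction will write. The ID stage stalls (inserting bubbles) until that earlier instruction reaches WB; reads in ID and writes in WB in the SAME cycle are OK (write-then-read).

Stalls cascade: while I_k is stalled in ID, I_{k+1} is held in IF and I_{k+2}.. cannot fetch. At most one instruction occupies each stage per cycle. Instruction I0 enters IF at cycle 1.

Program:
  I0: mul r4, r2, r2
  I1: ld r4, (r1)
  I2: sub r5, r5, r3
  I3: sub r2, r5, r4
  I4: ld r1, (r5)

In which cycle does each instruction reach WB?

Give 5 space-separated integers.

I0 mul r4 <- r2,r2: IF@1 ID@2 stall=0 (-) EX@3 MEM@4 WB@5
I1 ld r4 <- r1: IF@2 ID@3 stall=0 (-) EX@4 MEM@5 WB@6
I2 sub r5 <- r5,r3: IF@3 ID@4 stall=0 (-) EX@5 MEM@6 WB@7
I3 sub r2 <- r5,r4: IF@4 ID@5 stall=2 (RAW on I2.r5 (WB@7)) EX@8 MEM@9 WB@10
I4 ld r1 <- r5: IF@5 ID@8 stall=0 (-) EX@9 MEM@10 WB@11

Answer: 5 6 7 10 11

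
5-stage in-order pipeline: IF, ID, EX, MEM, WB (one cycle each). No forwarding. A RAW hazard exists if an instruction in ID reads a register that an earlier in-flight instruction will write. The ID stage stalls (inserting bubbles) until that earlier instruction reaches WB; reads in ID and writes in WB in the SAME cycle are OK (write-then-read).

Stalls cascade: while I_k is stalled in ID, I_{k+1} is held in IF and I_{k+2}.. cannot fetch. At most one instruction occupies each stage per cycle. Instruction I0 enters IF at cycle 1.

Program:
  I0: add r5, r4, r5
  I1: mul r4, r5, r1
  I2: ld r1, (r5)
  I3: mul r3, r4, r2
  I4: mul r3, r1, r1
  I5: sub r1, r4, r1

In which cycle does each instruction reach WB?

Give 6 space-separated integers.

I0 add r5 <- r4,r5: IF@1 ID@2 stall=0 (-) EX@3 MEM@4 WB@5
I1 mul r4 <- r5,r1: IF@2 ID@3 stall=2 (RAW on I0.r5 (WB@5)) EX@6 MEM@7 WB@8
I2 ld r1 <- r5: IF@3 ID@6 stall=0 (-) EX@7 MEM@8 WB@9
I3 mul r3 <- r4,r2: IF@6 ID@7 stall=1 (RAW on I1.r4 (WB@8)) EX@9 MEM@10 WB@11
I4 mul r3 <- r1,r1: IF@7 ID@9 stall=0 (-) EX@10 MEM@11 WB@12
I5 sub r1 <- r4,r1: IF@9 ID@10 stall=0 (-) EX@11 MEM@12 WB@13

Answer: 5 8 9 11 12 13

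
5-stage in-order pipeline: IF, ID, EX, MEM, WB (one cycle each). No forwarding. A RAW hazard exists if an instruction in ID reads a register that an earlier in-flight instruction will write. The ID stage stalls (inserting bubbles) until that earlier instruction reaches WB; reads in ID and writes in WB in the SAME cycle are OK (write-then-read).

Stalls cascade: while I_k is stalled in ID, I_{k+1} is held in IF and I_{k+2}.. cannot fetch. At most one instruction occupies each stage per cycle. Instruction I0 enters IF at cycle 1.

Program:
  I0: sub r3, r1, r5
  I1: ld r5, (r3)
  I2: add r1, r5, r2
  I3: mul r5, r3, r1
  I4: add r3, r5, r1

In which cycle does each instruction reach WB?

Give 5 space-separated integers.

Answer: 5 8 11 14 17

Derivation:
I0 sub r3 <- r1,r5: IF@1 ID@2 stall=0 (-) EX@3 MEM@4 WB@5
I1 ld r5 <- r3: IF@2 ID@3 stall=2 (RAW on I0.r3 (WB@5)) EX@6 MEM@7 WB@8
I2 add r1 <- r5,r2: IF@3 ID@6 stall=2 (RAW on I1.r5 (WB@8)) EX@9 MEM@10 WB@11
I3 mul r5 <- r3,r1: IF@6 ID@9 stall=2 (RAW on I2.r1 (WB@11)) EX@12 MEM@13 WB@14
I4 add r3 <- r5,r1: IF@9 ID@12 stall=2 (RAW on I3.r5 (WB@14)) EX@15 MEM@16 WB@17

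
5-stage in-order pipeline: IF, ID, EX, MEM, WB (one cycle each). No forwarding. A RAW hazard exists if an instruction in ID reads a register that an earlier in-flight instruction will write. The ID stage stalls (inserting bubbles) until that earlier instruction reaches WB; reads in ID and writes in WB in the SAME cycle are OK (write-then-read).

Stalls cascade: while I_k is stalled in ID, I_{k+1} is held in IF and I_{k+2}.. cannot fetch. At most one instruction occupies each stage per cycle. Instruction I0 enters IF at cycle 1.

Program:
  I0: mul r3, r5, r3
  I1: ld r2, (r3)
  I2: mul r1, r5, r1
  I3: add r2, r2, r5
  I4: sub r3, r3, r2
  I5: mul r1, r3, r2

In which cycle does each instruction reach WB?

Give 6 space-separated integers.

Answer: 5 8 9 11 14 17

Derivation:
I0 mul r3 <- r5,r3: IF@1 ID@2 stall=0 (-) EX@3 MEM@4 WB@5
I1 ld r2 <- r3: IF@2 ID@3 stall=2 (RAW on I0.r3 (WB@5)) EX@6 MEM@7 WB@8
I2 mul r1 <- r5,r1: IF@3 ID@6 stall=0 (-) EX@7 MEM@8 WB@9
I3 add r2 <- r2,r5: IF@6 ID@7 stall=1 (RAW on I1.r2 (WB@8)) EX@9 MEM@10 WB@11
I4 sub r3 <- r3,r2: IF@7 ID@9 stall=2 (RAW on I3.r2 (WB@11)) EX@12 MEM@13 WB@14
I5 mul r1 <- r3,r2: IF@9 ID@12 stall=2 (RAW on I4.r3 (WB@14)) EX@15 MEM@16 WB@17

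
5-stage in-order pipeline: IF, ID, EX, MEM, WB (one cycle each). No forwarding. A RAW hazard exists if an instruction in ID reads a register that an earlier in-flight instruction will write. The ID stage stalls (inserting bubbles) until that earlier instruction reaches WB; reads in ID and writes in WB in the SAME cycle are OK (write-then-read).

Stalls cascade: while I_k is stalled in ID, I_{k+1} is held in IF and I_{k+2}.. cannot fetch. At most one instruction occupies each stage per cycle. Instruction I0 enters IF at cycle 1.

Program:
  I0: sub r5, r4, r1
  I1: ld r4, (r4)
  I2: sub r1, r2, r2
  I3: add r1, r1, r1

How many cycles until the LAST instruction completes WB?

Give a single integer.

Answer: 10

Derivation:
I0 sub r5 <- r4,r1: IF@1 ID@2 stall=0 (-) EX@3 MEM@4 WB@5
I1 ld r4 <- r4: IF@2 ID@3 stall=0 (-) EX@4 MEM@5 WB@6
I2 sub r1 <- r2,r2: IF@3 ID@4 stall=0 (-) EX@5 MEM@6 WB@7
I3 add r1 <- r1,r1: IF@4 ID@5 stall=2 (RAW on I2.r1 (WB@7)) EX@8 MEM@9 WB@10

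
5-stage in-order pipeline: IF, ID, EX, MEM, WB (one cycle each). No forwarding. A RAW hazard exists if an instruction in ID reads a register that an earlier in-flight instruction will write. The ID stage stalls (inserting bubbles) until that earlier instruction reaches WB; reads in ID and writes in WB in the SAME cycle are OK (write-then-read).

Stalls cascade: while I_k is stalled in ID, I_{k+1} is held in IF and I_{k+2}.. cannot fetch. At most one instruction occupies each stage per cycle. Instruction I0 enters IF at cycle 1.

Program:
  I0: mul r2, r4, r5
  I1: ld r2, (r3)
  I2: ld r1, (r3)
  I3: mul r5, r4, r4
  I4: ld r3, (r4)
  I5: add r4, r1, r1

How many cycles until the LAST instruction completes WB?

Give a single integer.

Answer: 10

Derivation:
I0 mul r2 <- r4,r5: IF@1 ID@2 stall=0 (-) EX@3 MEM@4 WB@5
I1 ld r2 <- r3: IF@2 ID@3 stall=0 (-) EX@4 MEM@5 WB@6
I2 ld r1 <- r3: IF@3 ID@4 stall=0 (-) EX@5 MEM@6 WB@7
I3 mul r5 <- r4,r4: IF@4 ID@5 stall=0 (-) EX@6 MEM@7 WB@8
I4 ld r3 <- r4: IF@5 ID@6 stall=0 (-) EX@7 MEM@8 WB@9
I5 add r4 <- r1,r1: IF@6 ID@7 stall=0 (-) EX@8 MEM@9 WB@10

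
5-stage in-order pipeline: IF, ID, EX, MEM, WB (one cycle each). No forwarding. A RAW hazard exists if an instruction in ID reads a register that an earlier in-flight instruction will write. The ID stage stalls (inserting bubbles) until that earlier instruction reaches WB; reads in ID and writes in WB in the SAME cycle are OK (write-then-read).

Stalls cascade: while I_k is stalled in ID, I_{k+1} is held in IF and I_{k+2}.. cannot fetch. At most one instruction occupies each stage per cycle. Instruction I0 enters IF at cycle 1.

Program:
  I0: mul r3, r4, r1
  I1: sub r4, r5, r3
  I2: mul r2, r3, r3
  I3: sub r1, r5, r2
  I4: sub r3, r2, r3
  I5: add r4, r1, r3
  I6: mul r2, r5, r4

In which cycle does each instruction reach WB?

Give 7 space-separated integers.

I0 mul r3 <- r4,r1: IF@1 ID@2 stall=0 (-) EX@3 MEM@4 WB@5
I1 sub r4 <- r5,r3: IF@2 ID@3 stall=2 (RAW on I0.r3 (WB@5)) EX@6 MEM@7 WB@8
I2 mul r2 <- r3,r3: IF@3 ID@6 stall=0 (-) EX@7 MEM@8 WB@9
I3 sub r1 <- r5,r2: IF@6 ID@7 stall=2 (RAW on I2.r2 (WB@9)) EX@10 MEM@11 WB@12
I4 sub r3 <- r2,r3: IF@7 ID@10 stall=0 (-) EX@11 MEM@12 WB@13
I5 add r4 <- r1,r3: IF@10 ID@11 stall=2 (RAW on I4.r3 (WB@13)) EX@14 MEM@15 WB@16
I6 mul r2 <- r5,r4: IF@11 ID@14 stall=2 (RAW on I5.r4 (WB@16)) EX@17 MEM@18 WB@19

Answer: 5 8 9 12 13 16 19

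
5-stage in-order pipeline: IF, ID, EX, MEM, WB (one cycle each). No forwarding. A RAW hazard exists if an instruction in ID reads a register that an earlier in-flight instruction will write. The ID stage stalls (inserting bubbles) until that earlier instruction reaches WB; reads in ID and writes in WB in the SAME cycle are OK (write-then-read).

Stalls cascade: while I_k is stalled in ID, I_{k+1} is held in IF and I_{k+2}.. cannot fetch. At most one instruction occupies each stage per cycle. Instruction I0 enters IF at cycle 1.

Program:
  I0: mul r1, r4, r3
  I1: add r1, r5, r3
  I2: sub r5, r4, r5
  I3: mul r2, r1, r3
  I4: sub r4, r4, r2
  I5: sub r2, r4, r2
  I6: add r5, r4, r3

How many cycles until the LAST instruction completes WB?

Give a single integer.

Answer: 16

Derivation:
I0 mul r1 <- r4,r3: IF@1 ID@2 stall=0 (-) EX@3 MEM@4 WB@5
I1 add r1 <- r5,r3: IF@2 ID@3 stall=0 (-) EX@4 MEM@5 WB@6
I2 sub r5 <- r4,r5: IF@3 ID@4 stall=0 (-) EX@5 MEM@6 WB@7
I3 mul r2 <- r1,r3: IF@4 ID@5 stall=1 (RAW on I1.r1 (WB@6)) EX@7 MEM@8 WB@9
I4 sub r4 <- r4,r2: IF@5 ID@7 stall=2 (RAW on I3.r2 (WB@9)) EX@10 MEM@11 WB@12
I5 sub r2 <- r4,r2: IF@7 ID@10 stall=2 (RAW on I4.r4 (WB@12)) EX@13 MEM@14 WB@15
I6 add r5 <- r4,r3: IF@10 ID@13 stall=0 (-) EX@14 MEM@15 WB@16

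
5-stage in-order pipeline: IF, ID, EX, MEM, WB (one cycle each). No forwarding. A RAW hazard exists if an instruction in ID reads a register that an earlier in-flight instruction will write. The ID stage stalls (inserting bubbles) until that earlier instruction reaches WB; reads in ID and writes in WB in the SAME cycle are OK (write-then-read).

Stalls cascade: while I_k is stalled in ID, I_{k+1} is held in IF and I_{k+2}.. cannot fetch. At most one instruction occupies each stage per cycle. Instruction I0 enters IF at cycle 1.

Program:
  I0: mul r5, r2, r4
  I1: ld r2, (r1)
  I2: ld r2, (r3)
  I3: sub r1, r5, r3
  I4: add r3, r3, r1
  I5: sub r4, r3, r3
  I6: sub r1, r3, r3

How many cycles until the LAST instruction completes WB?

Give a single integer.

Answer: 15

Derivation:
I0 mul r5 <- r2,r4: IF@1 ID@2 stall=0 (-) EX@3 MEM@4 WB@5
I1 ld r2 <- r1: IF@2 ID@3 stall=0 (-) EX@4 MEM@5 WB@6
I2 ld r2 <- r3: IF@3 ID@4 stall=0 (-) EX@5 MEM@6 WB@7
I3 sub r1 <- r5,r3: IF@4 ID@5 stall=0 (-) EX@6 MEM@7 WB@8
I4 add r3 <- r3,r1: IF@5 ID@6 stall=2 (RAW on I3.r1 (WB@8)) EX@9 MEM@10 WB@11
I5 sub r4 <- r3,r3: IF@6 ID@9 stall=2 (RAW on I4.r3 (WB@11)) EX@12 MEM@13 WB@14
I6 sub r1 <- r3,r3: IF@9 ID@12 stall=0 (-) EX@13 MEM@14 WB@15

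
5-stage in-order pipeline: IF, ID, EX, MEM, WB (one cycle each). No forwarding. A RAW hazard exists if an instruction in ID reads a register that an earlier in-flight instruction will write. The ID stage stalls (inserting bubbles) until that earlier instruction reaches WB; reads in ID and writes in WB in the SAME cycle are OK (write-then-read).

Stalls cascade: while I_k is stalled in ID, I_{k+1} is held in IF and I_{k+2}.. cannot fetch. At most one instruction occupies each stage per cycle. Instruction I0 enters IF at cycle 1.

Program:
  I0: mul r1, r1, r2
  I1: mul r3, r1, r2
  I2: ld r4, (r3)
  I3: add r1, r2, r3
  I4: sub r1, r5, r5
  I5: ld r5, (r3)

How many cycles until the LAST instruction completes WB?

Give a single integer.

I0 mul r1 <- r1,r2: IF@1 ID@2 stall=0 (-) EX@3 MEM@4 WB@5
I1 mul r3 <- r1,r2: IF@2 ID@3 stall=2 (RAW on I0.r1 (WB@5)) EX@6 MEM@7 WB@8
I2 ld r4 <- r3: IF@3 ID@6 stall=2 (RAW on I1.r3 (WB@8)) EX@9 MEM@10 WB@11
I3 add r1 <- r2,r3: IF@6 ID@9 stall=0 (-) EX@10 MEM@11 WB@12
I4 sub r1 <- r5,r5: IF@9 ID@10 stall=0 (-) EX@11 MEM@12 WB@13
I5 ld r5 <- r3: IF@10 ID@11 stall=0 (-) EX@12 MEM@13 WB@14

Answer: 14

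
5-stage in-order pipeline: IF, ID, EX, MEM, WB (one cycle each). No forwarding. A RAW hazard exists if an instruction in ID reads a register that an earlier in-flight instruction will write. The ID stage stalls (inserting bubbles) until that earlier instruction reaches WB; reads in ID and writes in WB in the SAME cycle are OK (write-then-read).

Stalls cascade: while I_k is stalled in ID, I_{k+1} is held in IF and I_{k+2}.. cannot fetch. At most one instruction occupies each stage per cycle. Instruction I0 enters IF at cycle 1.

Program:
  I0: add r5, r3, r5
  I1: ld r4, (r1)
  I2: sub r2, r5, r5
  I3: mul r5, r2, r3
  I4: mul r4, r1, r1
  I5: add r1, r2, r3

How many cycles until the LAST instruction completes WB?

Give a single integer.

I0 add r5 <- r3,r5: IF@1 ID@2 stall=0 (-) EX@3 MEM@4 WB@5
I1 ld r4 <- r1: IF@2 ID@3 stall=0 (-) EX@4 MEM@5 WB@6
I2 sub r2 <- r5,r5: IF@3 ID@4 stall=1 (RAW on I0.r5 (WB@5)) EX@6 MEM@7 WB@8
I3 mul r5 <- r2,r3: IF@4 ID@6 stall=2 (RAW on I2.r2 (WB@8)) EX@9 MEM@10 WB@11
I4 mul r4 <- r1,r1: IF@6 ID@9 stall=0 (-) EX@10 MEM@11 WB@12
I5 add r1 <- r2,r3: IF@9 ID@10 stall=0 (-) EX@11 MEM@12 WB@13

Answer: 13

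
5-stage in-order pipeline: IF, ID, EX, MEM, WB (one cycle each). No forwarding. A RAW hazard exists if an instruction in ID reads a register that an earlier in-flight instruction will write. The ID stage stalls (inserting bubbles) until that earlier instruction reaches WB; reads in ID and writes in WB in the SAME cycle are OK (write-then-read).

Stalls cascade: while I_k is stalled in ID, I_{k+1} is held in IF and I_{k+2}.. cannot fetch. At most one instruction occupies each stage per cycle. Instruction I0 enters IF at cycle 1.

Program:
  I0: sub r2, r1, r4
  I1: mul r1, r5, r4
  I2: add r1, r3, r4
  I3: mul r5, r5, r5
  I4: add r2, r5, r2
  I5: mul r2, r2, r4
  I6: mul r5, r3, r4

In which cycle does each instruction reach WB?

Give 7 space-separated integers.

I0 sub r2 <- r1,r4: IF@1 ID@2 stall=0 (-) EX@3 MEM@4 WB@5
I1 mul r1 <- r5,r4: IF@2 ID@3 stall=0 (-) EX@4 MEM@5 WB@6
I2 add r1 <- r3,r4: IF@3 ID@4 stall=0 (-) EX@5 MEM@6 WB@7
I3 mul r5 <- r5,r5: IF@4 ID@5 stall=0 (-) EX@6 MEM@7 WB@8
I4 add r2 <- r5,r2: IF@5 ID@6 stall=2 (RAW on I3.r5 (WB@8)) EX@9 MEM@10 WB@11
I5 mul r2 <- r2,r4: IF@6 ID@9 stall=2 (RAW on I4.r2 (WB@11)) EX@12 MEM@13 WB@14
I6 mul r5 <- r3,r4: IF@9 ID@12 stall=0 (-) EX@13 MEM@14 WB@15

Answer: 5 6 7 8 11 14 15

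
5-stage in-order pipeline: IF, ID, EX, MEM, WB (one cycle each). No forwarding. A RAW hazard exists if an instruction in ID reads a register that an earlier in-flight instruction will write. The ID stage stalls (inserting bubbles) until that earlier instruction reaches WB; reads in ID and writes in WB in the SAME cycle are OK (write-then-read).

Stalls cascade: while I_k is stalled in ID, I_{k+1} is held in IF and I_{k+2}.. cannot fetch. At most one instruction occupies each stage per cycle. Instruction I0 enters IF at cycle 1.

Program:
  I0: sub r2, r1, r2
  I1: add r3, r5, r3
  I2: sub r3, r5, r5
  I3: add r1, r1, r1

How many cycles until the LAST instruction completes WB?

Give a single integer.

I0 sub r2 <- r1,r2: IF@1 ID@2 stall=0 (-) EX@3 MEM@4 WB@5
I1 add r3 <- r5,r3: IF@2 ID@3 stall=0 (-) EX@4 MEM@5 WB@6
I2 sub r3 <- r5,r5: IF@3 ID@4 stall=0 (-) EX@5 MEM@6 WB@7
I3 add r1 <- r1,r1: IF@4 ID@5 stall=0 (-) EX@6 MEM@7 WB@8

Answer: 8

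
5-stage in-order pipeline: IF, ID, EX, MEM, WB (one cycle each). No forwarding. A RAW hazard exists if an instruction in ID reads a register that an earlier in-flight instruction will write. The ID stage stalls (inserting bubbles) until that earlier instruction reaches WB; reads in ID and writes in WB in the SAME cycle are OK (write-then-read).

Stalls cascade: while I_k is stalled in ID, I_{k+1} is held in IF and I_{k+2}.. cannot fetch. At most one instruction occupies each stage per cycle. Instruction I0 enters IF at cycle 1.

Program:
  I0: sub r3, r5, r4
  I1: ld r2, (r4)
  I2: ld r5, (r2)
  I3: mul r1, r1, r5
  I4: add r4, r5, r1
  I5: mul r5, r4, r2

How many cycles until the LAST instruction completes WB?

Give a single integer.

I0 sub r3 <- r5,r4: IF@1 ID@2 stall=0 (-) EX@3 MEM@4 WB@5
I1 ld r2 <- r4: IF@2 ID@3 stall=0 (-) EX@4 MEM@5 WB@6
I2 ld r5 <- r2: IF@3 ID@4 stall=2 (RAW on I1.r2 (WB@6)) EX@7 MEM@8 WB@9
I3 mul r1 <- r1,r5: IF@4 ID@7 stall=2 (RAW on I2.r5 (WB@9)) EX@10 MEM@11 WB@12
I4 add r4 <- r5,r1: IF@7 ID@10 stall=2 (RAW on I3.r1 (WB@12)) EX@13 MEM@14 WB@15
I5 mul r5 <- r4,r2: IF@10 ID@13 stall=2 (RAW on I4.r4 (WB@15)) EX@16 MEM@17 WB@18

Answer: 18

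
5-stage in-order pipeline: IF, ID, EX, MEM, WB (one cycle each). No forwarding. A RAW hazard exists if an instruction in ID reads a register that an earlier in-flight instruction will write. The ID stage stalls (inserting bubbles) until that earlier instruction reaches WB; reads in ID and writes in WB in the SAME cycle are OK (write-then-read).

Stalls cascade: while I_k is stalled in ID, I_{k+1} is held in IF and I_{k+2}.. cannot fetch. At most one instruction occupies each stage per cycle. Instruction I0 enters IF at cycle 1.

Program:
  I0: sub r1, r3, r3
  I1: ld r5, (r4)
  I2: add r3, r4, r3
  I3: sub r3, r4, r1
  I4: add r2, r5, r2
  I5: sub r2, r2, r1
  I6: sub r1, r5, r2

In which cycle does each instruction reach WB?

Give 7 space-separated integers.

I0 sub r1 <- r3,r3: IF@1 ID@2 stall=0 (-) EX@3 MEM@4 WB@5
I1 ld r5 <- r4: IF@2 ID@3 stall=0 (-) EX@4 MEM@5 WB@6
I2 add r3 <- r4,r3: IF@3 ID@4 stall=0 (-) EX@5 MEM@6 WB@7
I3 sub r3 <- r4,r1: IF@4 ID@5 stall=0 (-) EX@6 MEM@7 WB@8
I4 add r2 <- r5,r2: IF@5 ID@6 stall=0 (-) EX@7 MEM@8 WB@9
I5 sub r2 <- r2,r1: IF@6 ID@7 stall=2 (RAW on I4.r2 (WB@9)) EX@10 MEM@11 WB@12
I6 sub r1 <- r5,r2: IF@7 ID@10 stall=2 (RAW on I5.r2 (WB@12)) EX@13 MEM@14 WB@15

Answer: 5 6 7 8 9 12 15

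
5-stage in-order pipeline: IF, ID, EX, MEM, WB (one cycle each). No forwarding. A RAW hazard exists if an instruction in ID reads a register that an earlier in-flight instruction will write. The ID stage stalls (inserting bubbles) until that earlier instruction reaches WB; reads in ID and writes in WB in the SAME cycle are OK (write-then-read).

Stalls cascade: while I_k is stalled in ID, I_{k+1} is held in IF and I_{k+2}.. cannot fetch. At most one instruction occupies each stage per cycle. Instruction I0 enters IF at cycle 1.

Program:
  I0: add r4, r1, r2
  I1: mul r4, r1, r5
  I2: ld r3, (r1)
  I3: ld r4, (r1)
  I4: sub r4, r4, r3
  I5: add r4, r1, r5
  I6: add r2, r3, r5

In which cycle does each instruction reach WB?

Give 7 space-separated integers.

I0 add r4 <- r1,r2: IF@1 ID@2 stall=0 (-) EX@3 MEM@4 WB@5
I1 mul r4 <- r1,r5: IF@2 ID@3 stall=0 (-) EX@4 MEM@5 WB@6
I2 ld r3 <- r1: IF@3 ID@4 stall=0 (-) EX@5 MEM@6 WB@7
I3 ld r4 <- r1: IF@4 ID@5 stall=0 (-) EX@6 MEM@7 WB@8
I4 sub r4 <- r4,r3: IF@5 ID@6 stall=2 (RAW on I3.r4 (WB@8)) EX@9 MEM@10 WB@11
I5 add r4 <- r1,r5: IF@6 ID@9 stall=0 (-) EX@10 MEM@11 WB@12
I6 add r2 <- r3,r5: IF@9 ID@10 stall=0 (-) EX@11 MEM@12 WB@13

Answer: 5 6 7 8 11 12 13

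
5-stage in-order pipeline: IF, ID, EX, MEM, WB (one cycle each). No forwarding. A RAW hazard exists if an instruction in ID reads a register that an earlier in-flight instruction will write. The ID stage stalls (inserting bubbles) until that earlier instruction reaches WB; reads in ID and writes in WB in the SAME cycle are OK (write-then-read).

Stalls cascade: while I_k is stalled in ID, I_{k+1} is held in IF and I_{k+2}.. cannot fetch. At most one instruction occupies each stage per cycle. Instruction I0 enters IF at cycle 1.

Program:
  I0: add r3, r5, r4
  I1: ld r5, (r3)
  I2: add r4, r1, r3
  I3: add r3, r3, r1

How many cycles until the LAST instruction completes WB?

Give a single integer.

I0 add r3 <- r5,r4: IF@1 ID@2 stall=0 (-) EX@3 MEM@4 WB@5
I1 ld r5 <- r3: IF@2 ID@3 stall=2 (RAW on I0.r3 (WB@5)) EX@6 MEM@7 WB@8
I2 add r4 <- r1,r3: IF@3 ID@6 stall=0 (-) EX@7 MEM@8 WB@9
I3 add r3 <- r3,r1: IF@6 ID@7 stall=0 (-) EX@8 MEM@9 WB@10

Answer: 10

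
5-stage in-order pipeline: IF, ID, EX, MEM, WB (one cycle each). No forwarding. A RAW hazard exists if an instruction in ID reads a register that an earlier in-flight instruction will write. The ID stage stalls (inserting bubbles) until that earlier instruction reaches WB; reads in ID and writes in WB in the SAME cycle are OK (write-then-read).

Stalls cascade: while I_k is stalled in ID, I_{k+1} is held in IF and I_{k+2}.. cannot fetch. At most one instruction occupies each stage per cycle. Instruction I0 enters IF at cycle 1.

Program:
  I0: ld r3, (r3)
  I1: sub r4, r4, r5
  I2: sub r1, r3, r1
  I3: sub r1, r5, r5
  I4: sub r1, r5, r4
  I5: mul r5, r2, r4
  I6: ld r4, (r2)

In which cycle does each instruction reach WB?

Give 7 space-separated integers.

I0 ld r3 <- r3: IF@1 ID@2 stall=0 (-) EX@3 MEM@4 WB@5
I1 sub r4 <- r4,r5: IF@2 ID@3 stall=0 (-) EX@4 MEM@5 WB@6
I2 sub r1 <- r3,r1: IF@3 ID@4 stall=1 (RAW on I0.r3 (WB@5)) EX@6 MEM@7 WB@8
I3 sub r1 <- r5,r5: IF@4 ID@6 stall=0 (-) EX@7 MEM@8 WB@9
I4 sub r1 <- r5,r4: IF@6 ID@7 stall=0 (-) EX@8 MEM@9 WB@10
I5 mul r5 <- r2,r4: IF@7 ID@8 stall=0 (-) EX@9 MEM@10 WB@11
I6 ld r4 <- r2: IF@8 ID@9 stall=0 (-) EX@10 MEM@11 WB@12

Answer: 5 6 8 9 10 11 12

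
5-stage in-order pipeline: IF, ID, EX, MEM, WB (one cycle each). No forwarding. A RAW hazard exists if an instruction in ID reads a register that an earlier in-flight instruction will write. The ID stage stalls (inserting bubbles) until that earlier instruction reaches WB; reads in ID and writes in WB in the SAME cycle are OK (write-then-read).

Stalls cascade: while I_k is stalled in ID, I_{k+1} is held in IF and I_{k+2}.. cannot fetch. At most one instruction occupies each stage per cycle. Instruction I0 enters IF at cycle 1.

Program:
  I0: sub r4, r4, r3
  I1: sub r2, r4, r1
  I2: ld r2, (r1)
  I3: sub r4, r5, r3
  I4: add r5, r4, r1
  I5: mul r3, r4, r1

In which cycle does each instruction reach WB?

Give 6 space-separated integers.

Answer: 5 8 9 10 13 14

Derivation:
I0 sub r4 <- r4,r3: IF@1 ID@2 stall=0 (-) EX@3 MEM@4 WB@5
I1 sub r2 <- r4,r1: IF@2 ID@3 stall=2 (RAW on I0.r4 (WB@5)) EX@6 MEM@7 WB@8
I2 ld r2 <- r1: IF@3 ID@6 stall=0 (-) EX@7 MEM@8 WB@9
I3 sub r4 <- r5,r3: IF@6 ID@7 stall=0 (-) EX@8 MEM@9 WB@10
I4 add r5 <- r4,r1: IF@7 ID@8 stall=2 (RAW on I3.r4 (WB@10)) EX@11 MEM@12 WB@13
I5 mul r3 <- r4,r1: IF@8 ID@11 stall=0 (-) EX@12 MEM@13 WB@14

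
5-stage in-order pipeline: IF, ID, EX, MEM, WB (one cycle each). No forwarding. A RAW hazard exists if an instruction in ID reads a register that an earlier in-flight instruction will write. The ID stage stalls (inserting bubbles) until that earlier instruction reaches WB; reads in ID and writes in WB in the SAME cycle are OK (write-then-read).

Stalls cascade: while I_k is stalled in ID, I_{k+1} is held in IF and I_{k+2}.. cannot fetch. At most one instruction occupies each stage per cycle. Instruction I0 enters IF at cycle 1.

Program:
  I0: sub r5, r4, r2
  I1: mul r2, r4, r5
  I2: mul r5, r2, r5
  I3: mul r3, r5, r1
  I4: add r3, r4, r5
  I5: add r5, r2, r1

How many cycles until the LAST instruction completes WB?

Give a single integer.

I0 sub r5 <- r4,r2: IF@1 ID@2 stall=0 (-) EX@3 MEM@4 WB@5
I1 mul r2 <- r4,r5: IF@2 ID@3 stall=2 (RAW on I0.r5 (WB@5)) EX@6 MEM@7 WB@8
I2 mul r5 <- r2,r5: IF@3 ID@6 stall=2 (RAW on I1.r2 (WB@8)) EX@9 MEM@10 WB@11
I3 mul r3 <- r5,r1: IF@6 ID@9 stall=2 (RAW on I2.r5 (WB@11)) EX@12 MEM@13 WB@14
I4 add r3 <- r4,r5: IF@9 ID@12 stall=0 (-) EX@13 MEM@14 WB@15
I5 add r5 <- r2,r1: IF@12 ID@13 stall=0 (-) EX@14 MEM@15 WB@16

Answer: 16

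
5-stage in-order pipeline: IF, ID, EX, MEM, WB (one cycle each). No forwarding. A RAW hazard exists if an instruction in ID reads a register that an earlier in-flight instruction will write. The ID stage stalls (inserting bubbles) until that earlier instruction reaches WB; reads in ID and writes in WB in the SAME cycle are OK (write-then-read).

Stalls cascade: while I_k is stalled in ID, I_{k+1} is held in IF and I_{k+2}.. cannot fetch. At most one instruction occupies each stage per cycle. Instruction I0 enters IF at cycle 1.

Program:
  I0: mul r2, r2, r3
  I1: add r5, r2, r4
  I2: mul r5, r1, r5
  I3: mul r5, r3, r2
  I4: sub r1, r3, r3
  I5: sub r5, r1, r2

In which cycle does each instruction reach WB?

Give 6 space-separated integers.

I0 mul r2 <- r2,r3: IF@1 ID@2 stall=0 (-) EX@3 MEM@4 WB@5
I1 add r5 <- r2,r4: IF@2 ID@3 stall=2 (RAW on I0.r2 (WB@5)) EX@6 MEM@7 WB@8
I2 mul r5 <- r1,r5: IF@3 ID@6 stall=2 (RAW on I1.r5 (WB@8)) EX@9 MEM@10 WB@11
I3 mul r5 <- r3,r2: IF@6 ID@9 stall=0 (-) EX@10 MEM@11 WB@12
I4 sub r1 <- r3,r3: IF@9 ID@10 stall=0 (-) EX@11 MEM@12 WB@13
I5 sub r5 <- r1,r2: IF@10 ID@11 stall=2 (RAW on I4.r1 (WB@13)) EX@14 MEM@15 WB@16

Answer: 5 8 11 12 13 16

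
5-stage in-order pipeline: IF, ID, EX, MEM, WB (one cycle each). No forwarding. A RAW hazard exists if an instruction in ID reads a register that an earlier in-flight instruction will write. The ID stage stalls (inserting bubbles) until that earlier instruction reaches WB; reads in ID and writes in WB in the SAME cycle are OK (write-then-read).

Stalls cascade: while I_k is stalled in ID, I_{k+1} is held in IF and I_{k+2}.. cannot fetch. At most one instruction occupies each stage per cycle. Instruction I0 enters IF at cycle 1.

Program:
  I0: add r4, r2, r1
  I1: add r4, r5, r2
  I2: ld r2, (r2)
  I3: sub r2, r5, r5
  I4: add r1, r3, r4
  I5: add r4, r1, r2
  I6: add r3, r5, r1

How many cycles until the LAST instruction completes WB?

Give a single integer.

Answer: 13

Derivation:
I0 add r4 <- r2,r1: IF@1 ID@2 stall=0 (-) EX@3 MEM@4 WB@5
I1 add r4 <- r5,r2: IF@2 ID@3 stall=0 (-) EX@4 MEM@5 WB@6
I2 ld r2 <- r2: IF@3 ID@4 stall=0 (-) EX@5 MEM@6 WB@7
I3 sub r2 <- r5,r5: IF@4 ID@5 stall=0 (-) EX@6 MEM@7 WB@8
I4 add r1 <- r3,r4: IF@5 ID@6 stall=0 (-) EX@7 MEM@8 WB@9
I5 add r4 <- r1,r2: IF@6 ID@7 stall=2 (RAW on I4.r1 (WB@9)) EX@10 MEM@11 WB@12
I6 add r3 <- r5,r1: IF@7 ID@10 stall=0 (-) EX@11 MEM@12 WB@13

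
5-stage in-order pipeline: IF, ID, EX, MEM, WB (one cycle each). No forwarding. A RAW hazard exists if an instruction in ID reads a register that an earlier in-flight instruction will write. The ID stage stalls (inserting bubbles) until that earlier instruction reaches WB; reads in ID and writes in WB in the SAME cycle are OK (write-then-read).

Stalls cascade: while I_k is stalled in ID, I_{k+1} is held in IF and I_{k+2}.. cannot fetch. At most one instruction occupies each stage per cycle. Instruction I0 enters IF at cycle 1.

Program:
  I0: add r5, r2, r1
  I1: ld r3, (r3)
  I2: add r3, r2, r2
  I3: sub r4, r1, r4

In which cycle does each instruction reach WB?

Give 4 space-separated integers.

I0 add r5 <- r2,r1: IF@1 ID@2 stall=0 (-) EX@3 MEM@4 WB@5
I1 ld r3 <- r3: IF@2 ID@3 stall=0 (-) EX@4 MEM@5 WB@6
I2 add r3 <- r2,r2: IF@3 ID@4 stall=0 (-) EX@5 MEM@6 WB@7
I3 sub r4 <- r1,r4: IF@4 ID@5 stall=0 (-) EX@6 MEM@7 WB@8

Answer: 5 6 7 8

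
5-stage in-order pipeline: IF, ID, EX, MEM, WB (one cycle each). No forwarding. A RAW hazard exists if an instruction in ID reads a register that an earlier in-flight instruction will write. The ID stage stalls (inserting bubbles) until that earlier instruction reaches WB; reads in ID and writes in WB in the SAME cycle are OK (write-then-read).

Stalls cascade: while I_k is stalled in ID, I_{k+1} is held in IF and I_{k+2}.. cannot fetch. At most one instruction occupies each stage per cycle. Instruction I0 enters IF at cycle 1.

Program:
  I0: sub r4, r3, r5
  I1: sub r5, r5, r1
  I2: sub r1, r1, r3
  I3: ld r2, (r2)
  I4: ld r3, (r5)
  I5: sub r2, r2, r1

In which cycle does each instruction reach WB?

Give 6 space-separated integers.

I0 sub r4 <- r3,r5: IF@1 ID@2 stall=0 (-) EX@3 MEM@4 WB@5
I1 sub r5 <- r5,r1: IF@2 ID@3 stall=0 (-) EX@4 MEM@5 WB@6
I2 sub r1 <- r1,r3: IF@3 ID@4 stall=0 (-) EX@5 MEM@6 WB@7
I3 ld r2 <- r2: IF@4 ID@5 stall=0 (-) EX@6 MEM@7 WB@8
I4 ld r3 <- r5: IF@5 ID@6 stall=0 (-) EX@7 MEM@8 WB@9
I5 sub r2 <- r2,r1: IF@6 ID@7 stall=1 (RAW on I3.r2 (WB@8)) EX@9 MEM@10 WB@11

Answer: 5 6 7 8 9 11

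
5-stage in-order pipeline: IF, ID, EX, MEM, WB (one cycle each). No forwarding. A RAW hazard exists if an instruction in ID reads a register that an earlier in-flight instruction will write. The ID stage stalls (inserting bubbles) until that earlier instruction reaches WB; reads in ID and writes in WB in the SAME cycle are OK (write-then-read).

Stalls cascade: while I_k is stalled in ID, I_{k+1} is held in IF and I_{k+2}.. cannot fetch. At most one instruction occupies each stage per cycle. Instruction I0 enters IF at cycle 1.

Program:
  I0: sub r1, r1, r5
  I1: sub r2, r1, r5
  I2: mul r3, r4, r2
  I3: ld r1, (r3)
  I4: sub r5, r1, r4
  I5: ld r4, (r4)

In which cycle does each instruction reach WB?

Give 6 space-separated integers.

I0 sub r1 <- r1,r5: IF@1 ID@2 stall=0 (-) EX@3 MEM@4 WB@5
I1 sub r2 <- r1,r5: IF@2 ID@3 stall=2 (RAW on I0.r1 (WB@5)) EX@6 MEM@7 WB@8
I2 mul r3 <- r4,r2: IF@3 ID@6 stall=2 (RAW on I1.r2 (WB@8)) EX@9 MEM@10 WB@11
I3 ld r1 <- r3: IF@6 ID@9 stall=2 (RAW on I2.r3 (WB@11)) EX@12 MEM@13 WB@14
I4 sub r5 <- r1,r4: IF@9 ID@12 stall=2 (RAW on I3.r1 (WB@14)) EX@15 MEM@16 WB@17
I5 ld r4 <- r4: IF@12 ID@15 stall=0 (-) EX@16 MEM@17 WB@18

Answer: 5 8 11 14 17 18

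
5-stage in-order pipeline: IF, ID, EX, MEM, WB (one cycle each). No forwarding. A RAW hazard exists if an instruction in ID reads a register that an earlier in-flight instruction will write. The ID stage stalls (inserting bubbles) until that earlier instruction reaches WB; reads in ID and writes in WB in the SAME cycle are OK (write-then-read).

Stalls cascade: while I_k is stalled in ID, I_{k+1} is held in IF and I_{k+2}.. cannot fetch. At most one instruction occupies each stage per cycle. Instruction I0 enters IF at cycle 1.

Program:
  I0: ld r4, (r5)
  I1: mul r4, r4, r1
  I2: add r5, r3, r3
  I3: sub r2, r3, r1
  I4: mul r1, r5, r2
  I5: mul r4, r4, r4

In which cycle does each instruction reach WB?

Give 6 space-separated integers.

I0 ld r4 <- r5: IF@1 ID@2 stall=0 (-) EX@3 MEM@4 WB@5
I1 mul r4 <- r4,r1: IF@2 ID@3 stall=2 (RAW on I0.r4 (WB@5)) EX@6 MEM@7 WB@8
I2 add r5 <- r3,r3: IF@3 ID@6 stall=0 (-) EX@7 MEM@8 WB@9
I3 sub r2 <- r3,r1: IF@6 ID@7 stall=0 (-) EX@8 MEM@9 WB@10
I4 mul r1 <- r5,r2: IF@7 ID@8 stall=2 (RAW on I3.r2 (WB@10)) EX@11 MEM@12 WB@13
I5 mul r4 <- r4,r4: IF@8 ID@11 stall=0 (-) EX@12 MEM@13 WB@14

Answer: 5 8 9 10 13 14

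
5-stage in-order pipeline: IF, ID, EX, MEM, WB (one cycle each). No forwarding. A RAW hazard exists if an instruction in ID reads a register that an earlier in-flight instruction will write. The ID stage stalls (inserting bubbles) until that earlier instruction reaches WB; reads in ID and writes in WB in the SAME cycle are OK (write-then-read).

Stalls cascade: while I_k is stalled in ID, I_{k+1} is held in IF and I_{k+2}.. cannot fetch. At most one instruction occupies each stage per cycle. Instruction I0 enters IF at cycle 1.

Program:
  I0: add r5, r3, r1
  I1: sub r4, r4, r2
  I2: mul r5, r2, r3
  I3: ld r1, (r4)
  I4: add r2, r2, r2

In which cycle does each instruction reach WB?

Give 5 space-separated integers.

Answer: 5 6 7 9 10

Derivation:
I0 add r5 <- r3,r1: IF@1 ID@2 stall=0 (-) EX@3 MEM@4 WB@5
I1 sub r4 <- r4,r2: IF@2 ID@3 stall=0 (-) EX@4 MEM@5 WB@6
I2 mul r5 <- r2,r3: IF@3 ID@4 stall=0 (-) EX@5 MEM@6 WB@7
I3 ld r1 <- r4: IF@4 ID@5 stall=1 (RAW on I1.r4 (WB@6)) EX@7 MEM@8 WB@9
I4 add r2 <- r2,r2: IF@5 ID@7 stall=0 (-) EX@8 MEM@9 WB@10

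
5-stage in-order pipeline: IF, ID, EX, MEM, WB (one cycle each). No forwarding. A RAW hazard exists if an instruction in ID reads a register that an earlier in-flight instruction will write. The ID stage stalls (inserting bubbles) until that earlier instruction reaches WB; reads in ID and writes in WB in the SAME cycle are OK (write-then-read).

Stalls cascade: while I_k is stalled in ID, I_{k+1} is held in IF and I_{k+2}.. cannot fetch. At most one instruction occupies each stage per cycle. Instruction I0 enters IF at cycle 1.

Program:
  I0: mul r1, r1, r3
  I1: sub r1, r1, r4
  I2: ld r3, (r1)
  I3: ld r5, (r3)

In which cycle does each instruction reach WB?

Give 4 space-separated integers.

I0 mul r1 <- r1,r3: IF@1 ID@2 stall=0 (-) EX@3 MEM@4 WB@5
I1 sub r1 <- r1,r4: IF@2 ID@3 stall=2 (RAW on I0.r1 (WB@5)) EX@6 MEM@7 WB@8
I2 ld r3 <- r1: IF@3 ID@6 stall=2 (RAW on I1.r1 (WB@8)) EX@9 MEM@10 WB@11
I3 ld r5 <- r3: IF@6 ID@9 stall=2 (RAW on I2.r3 (WB@11)) EX@12 MEM@13 WB@14

Answer: 5 8 11 14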